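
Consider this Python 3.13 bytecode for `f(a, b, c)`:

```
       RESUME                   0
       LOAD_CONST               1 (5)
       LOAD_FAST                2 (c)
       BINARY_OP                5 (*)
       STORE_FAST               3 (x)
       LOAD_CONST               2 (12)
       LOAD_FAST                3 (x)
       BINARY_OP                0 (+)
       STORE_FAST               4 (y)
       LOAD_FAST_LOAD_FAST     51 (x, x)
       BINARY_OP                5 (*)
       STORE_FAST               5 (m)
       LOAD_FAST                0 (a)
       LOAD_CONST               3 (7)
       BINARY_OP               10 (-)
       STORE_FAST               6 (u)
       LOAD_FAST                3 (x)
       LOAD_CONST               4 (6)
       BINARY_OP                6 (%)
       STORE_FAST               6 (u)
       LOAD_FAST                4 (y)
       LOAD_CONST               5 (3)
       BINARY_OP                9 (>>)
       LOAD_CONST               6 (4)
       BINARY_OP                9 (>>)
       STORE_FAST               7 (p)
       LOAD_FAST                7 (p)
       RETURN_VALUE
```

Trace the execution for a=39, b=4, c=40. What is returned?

LOAD_CONST → push 5. Stack: [5]
LOAD_FAST c → push 40. Stack: [5, 40]
BINARY_OP * → 5 * 40 = 200. Stack: [200]
STORE_FAST x → x=200. Stack: []
LOAD_CONST → push 12. Stack: [12]
LOAD_FAST x → push 200. Stack: [12, 200]
BINARY_OP + → 12 + 200 = 212. Stack: [212]
STORE_FAST y → y=212. Stack: []
LOAD_FAST_LOAD_FAST x,x → push 200,200. Stack: [200, 200]
BINARY_OP * → 200 * 200 = 40000. Stack: [40000]
STORE_FAST m → m=40000. Stack: []
LOAD_FAST a → push 39. Stack: [39]
LOAD_CONST → push 7. Stack: [39, 7]
BINARY_OP - → 39 - 7 = 32. Stack: [32]
STORE_FAST u → u=32. Stack: []
LOAD_FAST x → push 200. Stack: [200]
LOAD_CONST → push 6. Stack: [200, 6]
BINARY_OP % → 200 % 6 = 2. Stack: [2]
STORE_FAST u → u=2. Stack: []
LOAD_FAST y → push 212. Stack: [212]
LOAD_CONST → push 3. Stack: [212, 3]
BINARY_OP >> → 212 >> 3 = 26. Stack: [26]
LOAD_CONST → push 4. Stack: [26, 4]
BINARY_OP >> → 26 >> 4 = 1. Stack: [1]
STORE_FAST p → p=1. Stack: []
LOAD_FAST p → push 1. Stack: [1]
RETURN_VALUE → return 1.

1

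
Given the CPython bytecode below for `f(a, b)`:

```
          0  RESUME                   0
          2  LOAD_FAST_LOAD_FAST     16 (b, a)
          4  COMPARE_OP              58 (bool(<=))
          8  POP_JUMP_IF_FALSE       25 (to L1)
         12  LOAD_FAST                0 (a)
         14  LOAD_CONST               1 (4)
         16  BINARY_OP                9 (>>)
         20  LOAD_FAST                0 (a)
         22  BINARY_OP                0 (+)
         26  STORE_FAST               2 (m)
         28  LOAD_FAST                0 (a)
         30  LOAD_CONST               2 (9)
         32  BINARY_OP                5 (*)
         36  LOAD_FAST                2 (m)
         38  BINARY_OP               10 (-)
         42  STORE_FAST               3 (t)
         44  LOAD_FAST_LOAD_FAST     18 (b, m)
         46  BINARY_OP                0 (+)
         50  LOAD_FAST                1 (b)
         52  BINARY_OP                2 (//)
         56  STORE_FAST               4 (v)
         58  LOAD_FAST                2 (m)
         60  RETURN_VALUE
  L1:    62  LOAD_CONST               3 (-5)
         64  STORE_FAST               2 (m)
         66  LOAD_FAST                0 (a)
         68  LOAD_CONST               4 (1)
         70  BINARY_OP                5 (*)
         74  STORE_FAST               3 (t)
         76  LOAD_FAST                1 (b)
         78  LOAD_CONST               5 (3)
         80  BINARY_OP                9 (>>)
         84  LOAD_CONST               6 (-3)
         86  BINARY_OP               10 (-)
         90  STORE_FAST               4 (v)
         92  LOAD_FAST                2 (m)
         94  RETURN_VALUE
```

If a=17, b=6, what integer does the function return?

18

LOAD_FAST_LOAD_FAST b,a → push 6,17. Stack: [6, 17]
COMPARE_OP bool(<=) → 6 vs 17 = True. Stack: [True]
POP_JUMP_IF_FALSE → pop True; no jump. Stack: []
LOAD_FAST a → push 17. Stack: [17]
LOAD_CONST → push 4. Stack: [17, 4]
BINARY_OP >> → 17 >> 4 = 1. Stack: [1]
LOAD_FAST a → push 17. Stack: [1, 17]
BINARY_OP + → 1 + 17 = 18. Stack: [18]
STORE_FAST m → m=18. Stack: []
LOAD_FAST a → push 17. Stack: [17]
LOAD_CONST → push 9. Stack: [17, 9]
BINARY_OP * → 17 * 9 = 153. Stack: [153]
LOAD_FAST m → push 18. Stack: [153, 18]
BINARY_OP - → 153 - 18 = 135. Stack: [135]
STORE_FAST t → t=135. Stack: []
LOAD_FAST_LOAD_FAST b,m → push 6,18. Stack: [6, 18]
BINARY_OP + → 6 + 18 = 24. Stack: [24]
LOAD_FAST b → push 6. Stack: [24, 6]
BINARY_OP // → 24 // 6 = 4. Stack: [4]
STORE_FAST v → v=4. Stack: []
LOAD_FAST m → push 18. Stack: [18]
RETURN_VALUE → return 18.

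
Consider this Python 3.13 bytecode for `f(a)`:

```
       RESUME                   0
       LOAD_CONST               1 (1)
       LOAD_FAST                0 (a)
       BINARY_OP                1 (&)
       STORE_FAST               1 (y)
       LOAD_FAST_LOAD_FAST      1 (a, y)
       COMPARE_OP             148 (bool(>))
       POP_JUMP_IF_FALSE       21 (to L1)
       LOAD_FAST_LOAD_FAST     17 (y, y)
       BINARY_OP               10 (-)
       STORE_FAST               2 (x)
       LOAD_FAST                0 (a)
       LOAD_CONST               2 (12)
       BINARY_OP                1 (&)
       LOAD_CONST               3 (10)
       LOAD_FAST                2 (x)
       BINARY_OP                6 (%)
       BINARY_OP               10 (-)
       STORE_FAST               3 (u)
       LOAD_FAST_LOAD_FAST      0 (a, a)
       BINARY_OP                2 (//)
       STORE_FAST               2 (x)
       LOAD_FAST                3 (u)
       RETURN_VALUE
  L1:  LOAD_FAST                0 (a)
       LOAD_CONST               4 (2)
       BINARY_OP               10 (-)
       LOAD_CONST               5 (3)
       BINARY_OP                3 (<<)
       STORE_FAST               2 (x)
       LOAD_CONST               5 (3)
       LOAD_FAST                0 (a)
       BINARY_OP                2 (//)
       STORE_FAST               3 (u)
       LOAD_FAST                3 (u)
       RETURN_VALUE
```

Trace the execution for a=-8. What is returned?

LOAD_CONST → push 1. Stack: [1]
LOAD_FAST a → push -8. Stack: [1, -8]
BINARY_OP & → 1 & -8 = 0. Stack: [0]
STORE_FAST y → y=0. Stack: []
LOAD_FAST_LOAD_FAST a,y → push -8,0. Stack: [-8, 0]
COMPARE_OP bool(>) → -8 vs 0 = False. Stack: [False]
POP_JUMP_IF_FALSE → pop False; jump. Stack: []
LOAD_FAST a → push -8. Stack: [-8]
LOAD_CONST → push 2. Stack: [-8, 2]
BINARY_OP - → -8 - 2 = -10. Stack: [-10]
LOAD_CONST → push 3. Stack: [-10, 3]
BINARY_OP << → -10 << 3 = -80. Stack: [-80]
STORE_FAST x → x=-80. Stack: []
LOAD_CONST → push 3. Stack: [3]
LOAD_FAST a → push -8. Stack: [3, -8]
BINARY_OP // → 3 // -8 = -1. Stack: [-1]
STORE_FAST u → u=-1. Stack: []
LOAD_FAST u → push -1. Stack: [-1]
RETURN_VALUE → return -1.

-1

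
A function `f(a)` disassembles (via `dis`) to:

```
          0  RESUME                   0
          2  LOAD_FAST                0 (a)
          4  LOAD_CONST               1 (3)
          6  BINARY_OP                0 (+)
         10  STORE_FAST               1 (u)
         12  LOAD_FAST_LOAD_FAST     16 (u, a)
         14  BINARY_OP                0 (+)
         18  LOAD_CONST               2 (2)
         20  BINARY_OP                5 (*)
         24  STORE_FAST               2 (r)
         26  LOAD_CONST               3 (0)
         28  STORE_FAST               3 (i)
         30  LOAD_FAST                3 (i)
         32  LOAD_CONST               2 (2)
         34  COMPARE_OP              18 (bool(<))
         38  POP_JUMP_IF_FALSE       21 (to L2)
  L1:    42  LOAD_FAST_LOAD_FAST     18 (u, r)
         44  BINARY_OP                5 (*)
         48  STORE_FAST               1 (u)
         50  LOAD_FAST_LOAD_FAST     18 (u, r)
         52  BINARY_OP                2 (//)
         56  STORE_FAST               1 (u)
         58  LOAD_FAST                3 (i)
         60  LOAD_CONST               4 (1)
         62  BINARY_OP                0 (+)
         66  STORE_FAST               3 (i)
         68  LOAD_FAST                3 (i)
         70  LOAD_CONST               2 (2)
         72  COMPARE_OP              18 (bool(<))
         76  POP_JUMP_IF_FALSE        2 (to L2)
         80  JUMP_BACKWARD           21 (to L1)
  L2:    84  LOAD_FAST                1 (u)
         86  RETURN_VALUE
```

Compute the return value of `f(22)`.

LOAD_FAST a → push 22. Stack: [22]
LOAD_CONST → push 3. Stack: [22, 3]
BINARY_OP + → 22 + 3 = 25. Stack: [25]
STORE_FAST u → u=25. Stack: []
LOAD_FAST_LOAD_FAST u,a → push 25,22. Stack: [25, 22]
BINARY_OP + → 25 + 22 = 47. Stack: [47]
LOAD_CONST → push 2. Stack: [47, 2]
BINARY_OP * → 47 * 2 = 94. Stack: [94]
STORE_FAST r → r=94. Stack: []
LOAD_CONST → push 0. Stack: [0]
STORE_FAST i → i=0. Stack: []
LOAD_FAST i → push 0. Stack: [0]
LOAD_CONST → push 2. Stack: [0, 2]
COMPARE_OP bool(<) → 0 vs 2 = True. Stack: [True]
POP_JUMP_IF_FALSE → pop True; no jump. Stack: []
LOAD_FAST_LOAD_FAST u,r → push 25,94. Stack: [25, 94]
BINARY_OP * → 25 * 94 = 2350. Stack: [2350]
STORE_FAST u → u=2350. Stack: []
LOAD_FAST_LOAD_FAST u,r → push 2350,94. Stack: [2350, 94]
BINARY_OP // → 2350 // 94 = 25. Stack: [25]
STORE_FAST u → u=25. Stack: []
LOAD_FAST i → push 0. Stack: [0]
LOAD_CONST → push 1. Stack: [0, 1]
BINARY_OP + → 0 + 1 = 1. Stack: [1]
STORE_FAST i → i=1. Stack: []
LOAD_FAST i → push 1. Stack: [1]
LOAD_CONST → push 2. Stack: [1, 2]
COMPARE_OP bool(<) → 1 vs 2 = True. Stack: [True]
POP_JUMP_IF_FALSE → pop True; no jump. Stack: []
LOAD_FAST_LOAD_FAST u,r → push 25,94. Stack: [25, 94]
BINARY_OP * → 25 * 94 = 2350. Stack: [2350]
STORE_FAST u → u=2350. Stack: []
LOAD_FAST_LOAD_FAST u,r → push 2350,94. Stack: [2350, 94]
BINARY_OP // → 2350 // 94 = 25. Stack: [25]
STORE_FAST u → u=25. Stack: []
LOAD_FAST i → push 1. Stack: [1]
LOAD_CONST → push 1. Stack: [1, 1]
BINARY_OP + → 1 + 1 = 2. Stack: [2]
STORE_FAST i → i=2. Stack: []
LOAD_FAST i → push 2. Stack: [2]
LOAD_CONST → push 2. Stack: [2, 2]
COMPARE_OP bool(<) → 2 vs 2 = False. Stack: [False]
POP_JUMP_IF_FALSE → pop False; jump. Stack: []
LOAD_FAST u → push 25. Stack: [25]
RETURN_VALUE → return 25.

25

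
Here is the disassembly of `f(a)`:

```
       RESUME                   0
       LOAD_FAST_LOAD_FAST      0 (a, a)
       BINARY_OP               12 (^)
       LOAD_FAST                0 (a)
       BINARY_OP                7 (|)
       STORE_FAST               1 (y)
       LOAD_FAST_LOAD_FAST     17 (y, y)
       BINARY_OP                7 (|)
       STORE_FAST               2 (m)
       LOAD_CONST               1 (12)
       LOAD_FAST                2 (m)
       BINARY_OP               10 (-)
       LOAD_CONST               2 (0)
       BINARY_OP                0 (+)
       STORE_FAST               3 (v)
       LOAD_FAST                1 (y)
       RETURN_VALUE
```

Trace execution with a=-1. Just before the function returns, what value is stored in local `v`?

13

LOAD_FAST_LOAD_FAST a,a → push -1,-1. Stack: [-1, -1]
BINARY_OP ^ → -1 ^ -1 = 0. Stack: [0]
LOAD_FAST a → push -1. Stack: [0, -1]
BINARY_OP | → 0 | -1 = -1. Stack: [-1]
STORE_FAST y → y=-1. Stack: []
LOAD_FAST_LOAD_FAST y,y → push -1,-1. Stack: [-1, -1]
BINARY_OP | → -1 | -1 = -1. Stack: [-1]
STORE_FAST m → m=-1. Stack: []
LOAD_CONST → push 12. Stack: [12]
LOAD_FAST m → push -1. Stack: [12, -1]
BINARY_OP - → 12 - -1 = 13. Stack: [13]
LOAD_CONST → push 0. Stack: [13, 0]
BINARY_OP + → 13 + 0 = 13. Stack: [13]
STORE_FAST v → v=13. Stack: []
LOAD_FAST y → push -1. Stack: [-1]
RETURN_VALUE → return -1.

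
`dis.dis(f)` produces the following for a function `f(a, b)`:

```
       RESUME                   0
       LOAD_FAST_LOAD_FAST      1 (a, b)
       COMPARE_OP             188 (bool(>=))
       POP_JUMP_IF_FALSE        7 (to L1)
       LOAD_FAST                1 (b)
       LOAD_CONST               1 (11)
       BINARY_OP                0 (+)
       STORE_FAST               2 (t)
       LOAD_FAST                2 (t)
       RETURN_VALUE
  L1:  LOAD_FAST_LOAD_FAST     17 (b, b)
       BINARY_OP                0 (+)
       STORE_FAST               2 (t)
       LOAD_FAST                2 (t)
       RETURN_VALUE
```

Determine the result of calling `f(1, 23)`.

46

LOAD_FAST_LOAD_FAST a,b → push 1,23. Stack: [1, 23]
COMPARE_OP bool(>=) → 1 vs 23 = False. Stack: [False]
POP_JUMP_IF_FALSE → pop False; jump. Stack: []
LOAD_FAST_LOAD_FAST b,b → push 23,23. Stack: [23, 23]
BINARY_OP + → 23 + 23 = 46. Stack: [46]
STORE_FAST t → t=46. Stack: []
LOAD_FAST t → push 46. Stack: [46]
RETURN_VALUE → return 46.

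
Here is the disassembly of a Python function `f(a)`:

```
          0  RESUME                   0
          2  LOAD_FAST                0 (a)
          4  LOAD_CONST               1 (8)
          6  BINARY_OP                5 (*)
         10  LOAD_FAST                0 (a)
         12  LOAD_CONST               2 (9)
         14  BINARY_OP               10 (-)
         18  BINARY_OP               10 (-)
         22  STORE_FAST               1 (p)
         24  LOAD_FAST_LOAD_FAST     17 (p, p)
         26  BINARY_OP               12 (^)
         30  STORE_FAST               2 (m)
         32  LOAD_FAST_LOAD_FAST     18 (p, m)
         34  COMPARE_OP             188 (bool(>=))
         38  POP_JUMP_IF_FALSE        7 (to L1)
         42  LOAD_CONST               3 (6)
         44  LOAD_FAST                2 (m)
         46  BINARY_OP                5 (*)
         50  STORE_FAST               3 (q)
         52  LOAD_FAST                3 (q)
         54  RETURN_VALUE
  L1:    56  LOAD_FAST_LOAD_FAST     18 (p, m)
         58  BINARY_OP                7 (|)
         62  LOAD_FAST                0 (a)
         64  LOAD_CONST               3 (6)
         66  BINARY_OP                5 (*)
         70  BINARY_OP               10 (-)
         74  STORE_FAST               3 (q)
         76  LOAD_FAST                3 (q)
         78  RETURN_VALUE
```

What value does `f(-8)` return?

LOAD_FAST a → push -8. Stack: [-8]
LOAD_CONST → push 8. Stack: [-8, 8]
BINARY_OP * → -8 * 8 = -64. Stack: [-64]
LOAD_FAST a → push -8. Stack: [-64, -8]
LOAD_CONST → push 9. Stack: [-64, -8, 9]
BINARY_OP - → -8 - 9 = -17. Stack: [-64, -17]
BINARY_OP - → -64 - -17 = -47. Stack: [-47]
STORE_FAST p → p=-47. Stack: []
LOAD_FAST_LOAD_FAST p,p → push -47,-47. Stack: [-47, -47]
BINARY_OP ^ → -47 ^ -47 = 0. Stack: [0]
STORE_FAST m → m=0. Stack: []
LOAD_FAST_LOAD_FAST p,m → push -47,0. Stack: [-47, 0]
COMPARE_OP bool(>=) → -47 vs 0 = False. Stack: [False]
POP_JUMP_IF_FALSE → pop False; jump. Stack: []
LOAD_FAST_LOAD_FAST p,m → push -47,0. Stack: [-47, 0]
BINARY_OP | → -47 | 0 = -47. Stack: [-47]
LOAD_FAST a → push -8. Stack: [-47, -8]
LOAD_CONST → push 6. Stack: [-47, -8, 6]
BINARY_OP * → -8 * 6 = -48. Stack: [-47, -48]
BINARY_OP - → -47 - -48 = 1. Stack: [1]
STORE_FAST q → q=1. Stack: []
LOAD_FAST q → push 1. Stack: [1]
RETURN_VALUE → return 1.

1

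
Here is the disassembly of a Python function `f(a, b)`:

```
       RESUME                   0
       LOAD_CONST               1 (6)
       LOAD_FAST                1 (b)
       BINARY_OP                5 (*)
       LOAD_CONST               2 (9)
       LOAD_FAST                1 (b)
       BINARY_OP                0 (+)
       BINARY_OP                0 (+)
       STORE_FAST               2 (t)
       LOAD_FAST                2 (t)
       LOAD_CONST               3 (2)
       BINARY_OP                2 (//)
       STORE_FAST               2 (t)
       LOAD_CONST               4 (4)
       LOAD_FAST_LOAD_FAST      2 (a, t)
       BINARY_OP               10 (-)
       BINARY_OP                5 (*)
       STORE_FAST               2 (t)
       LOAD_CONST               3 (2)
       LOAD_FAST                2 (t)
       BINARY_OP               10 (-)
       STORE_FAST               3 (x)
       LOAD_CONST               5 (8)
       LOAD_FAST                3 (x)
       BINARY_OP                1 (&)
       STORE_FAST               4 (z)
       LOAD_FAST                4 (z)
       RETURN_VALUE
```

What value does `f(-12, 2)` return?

LOAD_CONST → push 6. Stack: [6]
LOAD_FAST b → push 2. Stack: [6, 2]
BINARY_OP * → 6 * 2 = 12. Stack: [12]
LOAD_CONST → push 9. Stack: [12, 9]
LOAD_FAST b → push 2. Stack: [12, 9, 2]
BINARY_OP + → 9 + 2 = 11. Stack: [12, 11]
BINARY_OP + → 12 + 11 = 23. Stack: [23]
STORE_FAST t → t=23. Stack: []
LOAD_FAST t → push 23. Stack: [23]
LOAD_CONST → push 2. Stack: [23, 2]
BINARY_OP // → 23 // 2 = 11. Stack: [11]
STORE_FAST t → t=11. Stack: []
LOAD_CONST → push 4. Stack: [4]
LOAD_FAST_LOAD_FAST a,t → push -12,11. Stack: [4, -12, 11]
BINARY_OP - → -12 - 11 = -23. Stack: [4, -23]
BINARY_OP * → 4 * -23 = -92. Stack: [-92]
STORE_FAST t → t=-92. Stack: []
LOAD_CONST → push 2. Stack: [2]
LOAD_FAST t → push -92. Stack: [2, -92]
BINARY_OP - → 2 - -92 = 94. Stack: [94]
STORE_FAST x → x=94. Stack: []
LOAD_CONST → push 8. Stack: [8]
LOAD_FAST x → push 94. Stack: [8, 94]
BINARY_OP & → 8 & 94 = 8. Stack: [8]
STORE_FAST z → z=8. Stack: []
LOAD_FAST z → push 8. Stack: [8]
RETURN_VALUE → return 8.

8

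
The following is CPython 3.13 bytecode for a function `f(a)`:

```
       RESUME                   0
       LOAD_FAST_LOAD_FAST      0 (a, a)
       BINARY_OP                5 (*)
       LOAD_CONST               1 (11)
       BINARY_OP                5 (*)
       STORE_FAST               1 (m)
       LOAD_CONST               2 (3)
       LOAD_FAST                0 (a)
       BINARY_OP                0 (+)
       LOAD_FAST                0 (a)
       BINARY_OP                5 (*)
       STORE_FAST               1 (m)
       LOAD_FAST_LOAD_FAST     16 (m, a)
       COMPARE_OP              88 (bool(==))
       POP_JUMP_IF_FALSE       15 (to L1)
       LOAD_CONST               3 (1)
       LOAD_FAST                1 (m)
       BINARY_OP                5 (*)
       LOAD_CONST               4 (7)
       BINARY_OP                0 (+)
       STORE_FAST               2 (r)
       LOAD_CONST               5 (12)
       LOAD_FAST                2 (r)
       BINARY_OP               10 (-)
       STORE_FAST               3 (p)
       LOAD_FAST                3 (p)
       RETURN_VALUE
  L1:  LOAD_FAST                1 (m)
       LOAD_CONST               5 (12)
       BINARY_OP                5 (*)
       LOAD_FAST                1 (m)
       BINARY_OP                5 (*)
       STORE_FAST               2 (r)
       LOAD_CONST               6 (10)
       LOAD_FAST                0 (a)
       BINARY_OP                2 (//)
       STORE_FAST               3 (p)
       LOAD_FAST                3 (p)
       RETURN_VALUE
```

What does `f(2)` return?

LOAD_FAST_LOAD_FAST a,a → push 2,2. Stack: [2, 2]
BINARY_OP * → 2 * 2 = 4. Stack: [4]
LOAD_CONST → push 11. Stack: [4, 11]
BINARY_OP * → 4 * 11 = 44. Stack: [44]
STORE_FAST m → m=44. Stack: []
LOAD_CONST → push 3. Stack: [3]
LOAD_FAST a → push 2. Stack: [3, 2]
BINARY_OP + → 3 + 2 = 5. Stack: [5]
LOAD_FAST a → push 2. Stack: [5, 2]
BINARY_OP * → 5 * 2 = 10. Stack: [10]
STORE_FAST m → m=10. Stack: []
LOAD_FAST_LOAD_FAST m,a → push 10,2. Stack: [10, 2]
COMPARE_OP bool(==) → 10 vs 2 = False. Stack: [False]
POP_JUMP_IF_FALSE → pop False; jump. Stack: []
LOAD_FAST m → push 10. Stack: [10]
LOAD_CONST → push 12. Stack: [10, 12]
BINARY_OP * → 10 * 12 = 120. Stack: [120]
LOAD_FAST m → push 10. Stack: [120, 10]
BINARY_OP * → 120 * 10 = 1200. Stack: [1200]
STORE_FAST r → r=1200. Stack: []
LOAD_CONST → push 10. Stack: [10]
LOAD_FAST a → push 2. Stack: [10, 2]
BINARY_OP // → 10 // 2 = 5. Stack: [5]
STORE_FAST p → p=5. Stack: []
LOAD_FAST p → push 5. Stack: [5]
RETURN_VALUE → return 5.

5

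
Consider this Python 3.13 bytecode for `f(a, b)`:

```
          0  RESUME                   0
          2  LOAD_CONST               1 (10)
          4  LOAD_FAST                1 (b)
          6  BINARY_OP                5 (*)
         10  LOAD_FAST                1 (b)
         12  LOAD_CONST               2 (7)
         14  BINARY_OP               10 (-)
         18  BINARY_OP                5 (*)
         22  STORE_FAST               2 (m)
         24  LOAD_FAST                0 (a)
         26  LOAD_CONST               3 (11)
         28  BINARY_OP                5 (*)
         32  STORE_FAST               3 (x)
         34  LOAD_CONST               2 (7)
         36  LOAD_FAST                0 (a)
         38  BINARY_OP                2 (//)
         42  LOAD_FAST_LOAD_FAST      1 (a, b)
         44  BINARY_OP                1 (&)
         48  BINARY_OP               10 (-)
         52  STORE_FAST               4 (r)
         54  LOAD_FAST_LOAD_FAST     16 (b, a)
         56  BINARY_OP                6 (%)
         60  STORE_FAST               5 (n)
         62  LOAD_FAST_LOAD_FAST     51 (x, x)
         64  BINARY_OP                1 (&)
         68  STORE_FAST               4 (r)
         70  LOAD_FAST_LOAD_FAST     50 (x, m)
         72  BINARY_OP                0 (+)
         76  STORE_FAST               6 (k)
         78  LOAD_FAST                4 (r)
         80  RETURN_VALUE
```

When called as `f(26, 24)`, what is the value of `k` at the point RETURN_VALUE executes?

4366

LOAD_CONST → push 10. Stack: [10]
LOAD_FAST b → push 24. Stack: [10, 24]
BINARY_OP * → 10 * 24 = 240. Stack: [240]
LOAD_FAST b → push 24. Stack: [240, 24]
LOAD_CONST → push 7. Stack: [240, 24, 7]
BINARY_OP - → 24 - 7 = 17. Stack: [240, 17]
BINARY_OP * → 240 * 17 = 4080. Stack: [4080]
STORE_FAST m → m=4080. Stack: []
LOAD_FAST a → push 26. Stack: [26]
LOAD_CONST → push 11. Stack: [26, 11]
BINARY_OP * → 26 * 11 = 286. Stack: [286]
STORE_FAST x → x=286. Stack: []
LOAD_CONST → push 7. Stack: [7]
LOAD_FAST a → push 26. Stack: [7, 26]
BINARY_OP // → 7 // 26 = 0. Stack: [0]
LOAD_FAST_LOAD_FAST a,b → push 26,24. Stack: [0, 26, 24]
BINARY_OP & → 26 & 24 = 24. Stack: [0, 24]
BINARY_OP - → 0 - 24 = -24. Stack: [-24]
STORE_FAST r → r=-24. Stack: []
LOAD_FAST_LOAD_FAST b,a → push 24,26. Stack: [24, 26]
BINARY_OP % → 24 % 26 = 24. Stack: [24]
STORE_FAST n → n=24. Stack: []
LOAD_FAST_LOAD_FAST x,x → push 286,286. Stack: [286, 286]
BINARY_OP & → 286 & 286 = 286. Stack: [286]
STORE_FAST r → r=286. Stack: []
LOAD_FAST_LOAD_FAST x,m → push 286,4080. Stack: [286, 4080]
BINARY_OP + → 286 + 4080 = 4366. Stack: [4366]
STORE_FAST k → k=4366. Stack: []
LOAD_FAST r → push 286. Stack: [286]
RETURN_VALUE → return 286.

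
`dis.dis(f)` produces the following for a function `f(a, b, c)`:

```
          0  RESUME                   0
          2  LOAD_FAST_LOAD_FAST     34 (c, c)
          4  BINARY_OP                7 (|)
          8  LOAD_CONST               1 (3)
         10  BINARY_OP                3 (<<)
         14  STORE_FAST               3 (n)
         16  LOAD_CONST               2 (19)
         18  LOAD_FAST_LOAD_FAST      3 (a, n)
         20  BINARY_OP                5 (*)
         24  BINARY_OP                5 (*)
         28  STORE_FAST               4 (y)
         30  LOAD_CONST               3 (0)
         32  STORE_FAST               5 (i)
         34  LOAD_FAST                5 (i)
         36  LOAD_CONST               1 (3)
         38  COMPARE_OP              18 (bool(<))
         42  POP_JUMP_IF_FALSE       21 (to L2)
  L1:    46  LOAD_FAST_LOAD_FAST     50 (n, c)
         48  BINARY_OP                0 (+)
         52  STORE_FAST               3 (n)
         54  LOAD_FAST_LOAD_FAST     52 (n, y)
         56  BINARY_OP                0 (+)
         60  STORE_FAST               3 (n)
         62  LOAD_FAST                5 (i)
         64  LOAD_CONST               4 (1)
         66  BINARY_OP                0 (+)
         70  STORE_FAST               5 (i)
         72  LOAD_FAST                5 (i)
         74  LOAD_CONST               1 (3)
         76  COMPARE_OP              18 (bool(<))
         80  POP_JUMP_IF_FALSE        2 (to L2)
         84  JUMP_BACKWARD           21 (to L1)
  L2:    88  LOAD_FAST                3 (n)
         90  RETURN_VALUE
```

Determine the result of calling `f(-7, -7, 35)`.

LOAD_FAST_LOAD_FAST c,c → push 35,35
BINARY_OP | → 35 | 35 = 35
LOAD_CONST → push 3
BINARY_OP << → 35 << 3 = 280
STORE_FAST n → n=280
LOAD_CONST → push 19
LOAD_FAST_LOAD_FAST a,n → push -7,280
BINARY_OP * → -7 * 280 = -1960
BINARY_OP * → 19 * -1960 = -37240
STORE_FAST y → y=-37240
LOAD_CONST → push 0
STORE_FAST i → i=0
LOAD_FAST i → push 0
LOAD_CONST → push 3
COMPARE_OP bool(<) → 0 vs 3 = True
POP_JUMP_IF_FALSE → pop True; no jump
LOAD_FAST_LOAD_FAST n,c → push 280,35
BINARY_OP + → 280 + 35 = 315
STORE_FAST n → n=315
LOAD_FAST_LOAD_FAST n,y → push 315,-37240
BINARY_OP + → 315 + -37240 = -36925
STORE_FAST n → n=-36925
LOAD_FAST i → push 0
LOAD_CONST → push 1
BINARY_OP + → 0 + 1 = 1
STORE_FAST i → i=1
LOAD_FAST i → push 1
LOAD_CONST → push 3
COMPARE_OP bool(<) → 1 vs 3 = True
POP_JUMP_IF_FALSE → pop True; no jump
LOAD_FAST_LOAD_FAST n,c → push -36925,35
BINARY_OP + → -36925 + 35 = -36890
STORE_FAST n → n=-36890
LOAD_FAST_LOAD_FAST n,y → push -36890,-37240
BINARY_OP + → -36890 + -37240 = -74130
STORE_FAST n → n=-74130
LOAD_FAST i → push 1
LOAD_CONST → push 1
BINARY_OP + → 1 + 1 = 2
STORE_FAST i → i=2
LOAD_FAST i → push 2
LOAD_CONST → push 3
COMPARE_OP bool(<) → 2 vs 3 = True
POP_JUMP_IF_FALSE → pop True; no jump
LOAD_FAST_LOAD_FAST n,c → push -74130,35
BINARY_OP + → -74130 + 35 = -74095
STORE_FAST n → n=-74095
LOAD_FAST_LOAD_FAST n,y → push -74095,-37240
BINARY_OP + → -74095 + -37240 = -111335
STORE_FAST n → n=-111335
LOAD_FAST i → push 2
LOAD_CONST → push 1
BINARY_OP + → 2 + 1 = 3
STORE_FAST i → i=3
LOAD_FAST i → push 3
LOAD_CONST → push 3
COMPARE_OP bool(<) → 3 vs 3 = False
POP_JUMP_IF_FALSE → pop False; jump
LOAD_FAST n → push -111335
RETURN_VALUE → return -111335.

-111335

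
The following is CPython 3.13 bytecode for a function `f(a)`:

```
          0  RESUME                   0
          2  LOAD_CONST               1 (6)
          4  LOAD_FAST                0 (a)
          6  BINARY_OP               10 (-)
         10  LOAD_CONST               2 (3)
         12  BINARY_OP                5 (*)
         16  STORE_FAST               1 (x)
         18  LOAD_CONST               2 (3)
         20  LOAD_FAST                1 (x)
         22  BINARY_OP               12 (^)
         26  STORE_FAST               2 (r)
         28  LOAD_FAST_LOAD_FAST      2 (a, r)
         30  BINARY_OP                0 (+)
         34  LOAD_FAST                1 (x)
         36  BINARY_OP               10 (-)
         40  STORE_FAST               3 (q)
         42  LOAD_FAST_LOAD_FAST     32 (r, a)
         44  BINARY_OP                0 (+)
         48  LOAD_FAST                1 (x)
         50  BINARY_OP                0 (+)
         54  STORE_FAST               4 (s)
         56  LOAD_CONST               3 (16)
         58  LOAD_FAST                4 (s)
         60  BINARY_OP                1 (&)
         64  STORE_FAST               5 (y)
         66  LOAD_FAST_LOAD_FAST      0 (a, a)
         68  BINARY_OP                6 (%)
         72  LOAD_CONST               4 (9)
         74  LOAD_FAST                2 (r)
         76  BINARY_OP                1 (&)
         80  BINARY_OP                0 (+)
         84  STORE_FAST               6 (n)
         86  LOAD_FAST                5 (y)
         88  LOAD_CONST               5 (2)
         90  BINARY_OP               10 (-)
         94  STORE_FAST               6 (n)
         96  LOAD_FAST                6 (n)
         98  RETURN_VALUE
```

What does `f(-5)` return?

LOAD_CONST → push 6. Stack: [6]
LOAD_FAST a → push -5. Stack: [6, -5]
BINARY_OP - → 6 - -5 = 11. Stack: [11]
LOAD_CONST → push 3. Stack: [11, 3]
BINARY_OP * → 11 * 3 = 33. Stack: [33]
STORE_FAST x → x=33. Stack: []
LOAD_CONST → push 3. Stack: [3]
LOAD_FAST x → push 33. Stack: [3, 33]
BINARY_OP ^ → 3 ^ 33 = 34. Stack: [34]
STORE_FAST r → r=34. Stack: []
LOAD_FAST_LOAD_FAST a,r → push -5,34. Stack: [-5, 34]
BINARY_OP + → -5 + 34 = 29. Stack: [29]
LOAD_FAST x → push 33. Stack: [29, 33]
BINARY_OP - → 29 - 33 = -4. Stack: [-4]
STORE_FAST q → q=-4. Stack: []
LOAD_FAST_LOAD_FAST r,a → push 34,-5. Stack: [34, -5]
BINARY_OP + → 34 + -5 = 29. Stack: [29]
LOAD_FAST x → push 33. Stack: [29, 33]
BINARY_OP + → 29 + 33 = 62. Stack: [62]
STORE_FAST s → s=62. Stack: []
LOAD_CONST → push 16. Stack: [16]
LOAD_FAST s → push 62. Stack: [16, 62]
BINARY_OP & → 16 & 62 = 16. Stack: [16]
STORE_FAST y → y=16. Stack: []
LOAD_FAST_LOAD_FAST a,a → push -5,-5. Stack: [-5, -5]
BINARY_OP % → -5 % -5 = 0. Stack: [0]
LOAD_CONST → push 9. Stack: [0, 9]
LOAD_FAST r → push 34. Stack: [0, 9, 34]
BINARY_OP & → 9 & 34 = 0. Stack: [0, 0]
BINARY_OP + → 0 + 0 = 0. Stack: [0]
STORE_FAST n → n=0. Stack: []
LOAD_FAST y → push 16. Stack: [16]
LOAD_CONST → push 2. Stack: [16, 2]
BINARY_OP - → 16 - 2 = 14. Stack: [14]
STORE_FAST n → n=14. Stack: []
LOAD_FAST n → push 14. Stack: [14]
RETURN_VALUE → return 14.

14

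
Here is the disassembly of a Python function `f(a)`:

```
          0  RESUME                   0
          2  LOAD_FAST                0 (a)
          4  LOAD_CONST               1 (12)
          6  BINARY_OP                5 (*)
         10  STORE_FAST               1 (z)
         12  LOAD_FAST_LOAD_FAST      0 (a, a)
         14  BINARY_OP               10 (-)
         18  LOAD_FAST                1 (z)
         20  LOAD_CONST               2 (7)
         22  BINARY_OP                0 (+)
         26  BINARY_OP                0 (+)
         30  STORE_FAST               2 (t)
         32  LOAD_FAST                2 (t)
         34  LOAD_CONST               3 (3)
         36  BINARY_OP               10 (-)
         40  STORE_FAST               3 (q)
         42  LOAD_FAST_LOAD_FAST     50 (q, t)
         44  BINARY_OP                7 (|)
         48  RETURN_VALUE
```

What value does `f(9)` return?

LOAD_FAST a → push 9. Stack: [9]
LOAD_CONST → push 12. Stack: [9, 12]
BINARY_OP * → 9 * 12 = 108. Stack: [108]
STORE_FAST z → z=108. Stack: []
LOAD_FAST_LOAD_FAST a,a → push 9,9. Stack: [9, 9]
BINARY_OP - → 9 - 9 = 0. Stack: [0]
LOAD_FAST z → push 108. Stack: [0, 108]
LOAD_CONST → push 7. Stack: [0, 108, 7]
BINARY_OP + → 108 + 7 = 115. Stack: [0, 115]
BINARY_OP + → 0 + 115 = 115. Stack: [115]
STORE_FAST t → t=115. Stack: []
LOAD_FAST t → push 115. Stack: [115]
LOAD_CONST → push 3. Stack: [115, 3]
BINARY_OP - → 115 - 3 = 112. Stack: [112]
STORE_FAST q → q=112. Stack: []
LOAD_FAST_LOAD_FAST q,t → push 112,115. Stack: [112, 115]
BINARY_OP | → 112 | 115 = 115. Stack: [115]
RETURN_VALUE → return 115.

115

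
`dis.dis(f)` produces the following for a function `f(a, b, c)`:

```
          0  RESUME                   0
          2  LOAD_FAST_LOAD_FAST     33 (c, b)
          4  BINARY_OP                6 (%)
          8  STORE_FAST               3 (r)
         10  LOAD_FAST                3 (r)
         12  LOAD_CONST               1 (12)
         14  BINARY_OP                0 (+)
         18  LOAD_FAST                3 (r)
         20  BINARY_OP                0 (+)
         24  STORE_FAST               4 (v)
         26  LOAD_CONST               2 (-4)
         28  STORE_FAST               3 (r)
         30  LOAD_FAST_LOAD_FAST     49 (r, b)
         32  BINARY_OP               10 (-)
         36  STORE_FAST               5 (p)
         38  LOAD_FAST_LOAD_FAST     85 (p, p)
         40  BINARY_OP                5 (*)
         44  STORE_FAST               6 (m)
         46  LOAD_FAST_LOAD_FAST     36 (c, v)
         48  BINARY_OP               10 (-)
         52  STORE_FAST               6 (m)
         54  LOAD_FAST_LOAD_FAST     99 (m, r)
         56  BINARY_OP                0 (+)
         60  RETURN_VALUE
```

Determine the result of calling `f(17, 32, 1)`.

-17

LOAD_FAST_LOAD_FAST c,b → push 1,32. Stack: [1, 32]
BINARY_OP % → 1 % 32 = 1. Stack: [1]
STORE_FAST r → r=1. Stack: []
LOAD_FAST r → push 1. Stack: [1]
LOAD_CONST → push 12. Stack: [1, 12]
BINARY_OP + → 1 + 12 = 13. Stack: [13]
LOAD_FAST r → push 1. Stack: [13, 1]
BINARY_OP + → 13 + 1 = 14. Stack: [14]
STORE_FAST v → v=14. Stack: []
LOAD_CONST → push -4. Stack: [-4]
STORE_FAST r → r=-4. Stack: []
LOAD_FAST_LOAD_FAST r,b → push -4,32. Stack: [-4, 32]
BINARY_OP - → -4 - 32 = -36. Stack: [-36]
STORE_FAST p → p=-36. Stack: []
LOAD_FAST_LOAD_FAST p,p → push -36,-36. Stack: [-36, -36]
BINARY_OP * → -36 * -36 = 1296. Stack: [1296]
STORE_FAST m → m=1296. Stack: []
LOAD_FAST_LOAD_FAST c,v → push 1,14. Stack: [1, 14]
BINARY_OP - → 1 - 14 = -13. Stack: [-13]
STORE_FAST m → m=-13. Stack: []
LOAD_FAST_LOAD_FAST m,r → push -13,-4. Stack: [-13, -4]
BINARY_OP + → -13 + -4 = -17. Stack: [-17]
RETURN_VALUE → return -17.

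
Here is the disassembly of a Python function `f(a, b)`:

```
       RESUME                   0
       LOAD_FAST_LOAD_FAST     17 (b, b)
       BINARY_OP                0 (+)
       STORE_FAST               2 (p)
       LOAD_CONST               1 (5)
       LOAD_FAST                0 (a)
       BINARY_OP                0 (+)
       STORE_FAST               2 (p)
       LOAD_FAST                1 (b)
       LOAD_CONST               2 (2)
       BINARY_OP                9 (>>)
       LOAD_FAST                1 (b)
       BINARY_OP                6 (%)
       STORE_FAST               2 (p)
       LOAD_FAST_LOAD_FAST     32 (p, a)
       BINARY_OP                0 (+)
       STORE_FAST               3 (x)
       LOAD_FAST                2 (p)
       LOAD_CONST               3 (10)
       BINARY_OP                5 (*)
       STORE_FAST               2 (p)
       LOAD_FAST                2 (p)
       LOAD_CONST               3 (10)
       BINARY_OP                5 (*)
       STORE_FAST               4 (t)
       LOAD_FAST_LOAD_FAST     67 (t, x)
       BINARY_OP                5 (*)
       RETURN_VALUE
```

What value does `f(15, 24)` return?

LOAD_FAST_LOAD_FAST b,b → push 24,24. Stack: [24, 24]
BINARY_OP + → 24 + 24 = 48. Stack: [48]
STORE_FAST p → p=48. Stack: []
LOAD_CONST → push 5. Stack: [5]
LOAD_FAST a → push 15. Stack: [5, 15]
BINARY_OP + → 5 + 15 = 20. Stack: [20]
STORE_FAST p → p=20. Stack: []
LOAD_FAST b → push 24. Stack: [24]
LOAD_CONST → push 2. Stack: [24, 2]
BINARY_OP >> → 24 >> 2 = 6. Stack: [6]
LOAD_FAST b → push 24. Stack: [6, 24]
BINARY_OP % → 6 % 24 = 6. Stack: [6]
STORE_FAST p → p=6. Stack: []
LOAD_FAST_LOAD_FAST p,a → push 6,15. Stack: [6, 15]
BINARY_OP + → 6 + 15 = 21. Stack: [21]
STORE_FAST x → x=21. Stack: []
LOAD_FAST p → push 6. Stack: [6]
LOAD_CONST → push 10. Stack: [6, 10]
BINARY_OP * → 6 * 10 = 60. Stack: [60]
STORE_FAST p → p=60. Stack: []
LOAD_FAST p → push 60. Stack: [60]
LOAD_CONST → push 10. Stack: [60, 10]
BINARY_OP * → 60 * 10 = 600. Stack: [600]
STORE_FAST t → t=600. Stack: []
LOAD_FAST_LOAD_FAST t,x → push 600,21. Stack: [600, 21]
BINARY_OP * → 600 * 21 = 12600. Stack: [12600]
RETURN_VALUE → return 12600.

12600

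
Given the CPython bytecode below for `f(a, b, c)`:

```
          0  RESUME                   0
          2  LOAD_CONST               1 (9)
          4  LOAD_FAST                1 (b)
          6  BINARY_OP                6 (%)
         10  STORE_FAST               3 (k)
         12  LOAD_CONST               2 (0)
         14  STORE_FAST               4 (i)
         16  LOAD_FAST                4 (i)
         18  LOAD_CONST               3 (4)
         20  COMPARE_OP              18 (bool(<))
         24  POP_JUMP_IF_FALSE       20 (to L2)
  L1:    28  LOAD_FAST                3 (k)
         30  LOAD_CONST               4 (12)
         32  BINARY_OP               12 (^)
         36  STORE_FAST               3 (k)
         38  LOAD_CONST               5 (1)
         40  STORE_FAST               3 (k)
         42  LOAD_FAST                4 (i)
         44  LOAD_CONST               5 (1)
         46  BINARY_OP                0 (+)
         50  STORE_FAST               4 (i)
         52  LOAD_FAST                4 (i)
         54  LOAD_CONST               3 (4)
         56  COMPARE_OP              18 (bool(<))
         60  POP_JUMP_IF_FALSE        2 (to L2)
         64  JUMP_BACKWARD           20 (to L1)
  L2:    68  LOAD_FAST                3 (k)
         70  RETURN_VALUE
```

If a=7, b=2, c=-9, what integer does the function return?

1

LOAD_CONST → push 9. Stack: [9]
LOAD_FAST b → push 2. Stack: [9, 2]
BINARY_OP % → 9 % 2 = 1. Stack: [1]
STORE_FAST k → k=1. Stack: []
LOAD_CONST → push 0. Stack: [0]
STORE_FAST i → i=0. Stack: []
LOAD_FAST i → push 0. Stack: [0]
LOAD_CONST → push 4. Stack: [0, 4]
COMPARE_OP bool(<) → 0 vs 4 = True. Stack: [True]
POP_JUMP_IF_FALSE → pop True; no jump. Stack: []
LOAD_FAST k → push 1. Stack: [1]
LOAD_CONST → push 12. Stack: [1, 12]
BINARY_OP ^ → 1 ^ 12 = 13. Stack: [13]
STORE_FAST k → k=13. Stack: []
LOAD_CONST → push 1. Stack: [1]
STORE_FAST k → k=1. Stack: []
LOAD_FAST i → push 0. Stack: [0]
LOAD_CONST → push 1. Stack: [0, 1]
BINARY_OP + → 0 + 1 = 1. Stack: [1]
STORE_FAST i → i=1. Stack: []
LOAD_FAST i → push 1. Stack: [1]
LOAD_CONST → push 4. Stack: [1, 4]
COMPARE_OP bool(<) → 1 vs 4 = True. Stack: [True]
POP_JUMP_IF_FALSE → pop True; no jump. Stack: []
LOAD_FAST k → push 1. Stack: [1]
LOAD_CONST → push 12. Stack: [1, 12]
BINARY_OP ^ → 1 ^ 12 = 13. Stack: [13]
STORE_FAST k → k=13. Stack: []
LOAD_CONST → push 1. Stack: [1]
STORE_FAST k → k=1. Stack: []
LOAD_FAST i → push 1. Stack: [1]
LOAD_CONST → push 1. Stack: [1, 1]
BINARY_OP + → 1 + 1 = 2. Stack: [2]
STORE_FAST i → i=2. Stack: []
LOAD_FAST i → push 2. Stack: [2]
LOAD_CONST → push 4. Stack: [2, 4]
COMPARE_OP bool(<) → 2 vs 4 = True. Stack: [True]
POP_JUMP_IF_FALSE → pop True; no jump. Stack: []
LOAD_FAST k → push 1. Stack: [1]
LOAD_CONST → push 12. Stack: [1, 12]
BINARY_OP ^ → 1 ^ 12 = 13. Stack: [13]
STORE_FAST k → k=13. Stack: []
LOAD_CONST → push 1. Stack: [1]
STORE_FAST k → k=1. Stack: []
LOAD_FAST i → push 2. Stack: [2]
LOAD_CONST → push 1. Stack: [2, 1]
BINARY_OP + → 2 + 1 = 3. Stack: [3]
STORE_FAST i → i=3. Stack: []
LOAD_FAST i → push 3. Stack: [3]
LOAD_CONST → push 4. Stack: [3, 4]
COMPARE_OP bool(<) → 3 vs 4 = True. Stack: [True]
POP_JUMP_IF_FALSE → pop True; no jump. Stack: []
LOAD_FAST k → push 1. Stack: [1]
LOAD_CONST → push 12. Stack: [1, 12]
BINARY_OP ^ → 1 ^ 12 = 13. Stack: [13]
STORE_FAST k → k=13. Stack: []
LOAD_CONST → push 1. Stack: [1]
STORE_FAST k → k=1. Stack: []
LOAD_FAST i → push 3. Stack: [3]
LOAD_CONST → push 1. Stack: [3, 1]
BINARY_OP + → 3 + 1 = 4. Stack: [4]
STORE_FAST i → i=4. Stack: []
LOAD_FAST i → push 4. Stack: [4]
LOAD_CONST → push 4. Stack: [4, 4]
COMPARE_OP bool(<) → 4 vs 4 = False. Stack: [False]
POP_JUMP_IF_FALSE → pop False; jump. Stack: []
LOAD_FAST k → push 1. Stack: [1]
RETURN_VALUE → return 1.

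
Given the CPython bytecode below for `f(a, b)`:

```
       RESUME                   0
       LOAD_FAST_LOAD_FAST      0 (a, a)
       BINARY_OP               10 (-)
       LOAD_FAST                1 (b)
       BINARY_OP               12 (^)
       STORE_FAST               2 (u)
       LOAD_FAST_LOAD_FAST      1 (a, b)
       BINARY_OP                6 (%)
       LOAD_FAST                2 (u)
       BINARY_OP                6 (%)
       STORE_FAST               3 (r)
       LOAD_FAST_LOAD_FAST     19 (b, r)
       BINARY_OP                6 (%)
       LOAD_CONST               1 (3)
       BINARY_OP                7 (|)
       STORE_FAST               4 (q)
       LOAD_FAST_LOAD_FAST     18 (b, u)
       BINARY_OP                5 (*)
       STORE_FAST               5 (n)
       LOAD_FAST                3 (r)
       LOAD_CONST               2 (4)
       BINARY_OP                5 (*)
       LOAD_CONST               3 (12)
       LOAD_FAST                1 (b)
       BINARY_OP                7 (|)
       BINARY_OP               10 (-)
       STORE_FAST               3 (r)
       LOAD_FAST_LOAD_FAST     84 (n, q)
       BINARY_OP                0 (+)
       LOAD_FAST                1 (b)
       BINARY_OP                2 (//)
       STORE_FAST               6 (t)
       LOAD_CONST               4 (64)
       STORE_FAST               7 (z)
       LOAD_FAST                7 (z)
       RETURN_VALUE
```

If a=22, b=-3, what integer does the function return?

LOAD_FAST_LOAD_FAST a,a → push 22,22. Stack: [22, 22]
BINARY_OP - → 22 - 22 = 0. Stack: [0]
LOAD_FAST b → push -3. Stack: [0, -3]
BINARY_OP ^ → 0 ^ -3 = -3. Stack: [-3]
STORE_FAST u → u=-3. Stack: []
LOAD_FAST_LOAD_FAST a,b → push 22,-3. Stack: [22, -3]
BINARY_OP % → 22 % -3 = -2. Stack: [-2]
LOAD_FAST u → push -3. Stack: [-2, -3]
BINARY_OP % → -2 % -3 = -2. Stack: [-2]
STORE_FAST r → r=-2. Stack: []
LOAD_FAST_LOAD_FAST b,r → push -3,-2. Stack: [-3, -2]
BINARY_OP % → -3 % -2 = -1. Stack: [-1]
LOAD_CONST → push 3. Stack: [-1, 3]
BINARY_OP | → -1 | 3 = -1. Stack: [-1]
STORE_FAST q → q=-1. Stack: []
LOAD_FAST_LOAD_FAST b,u → push -3,-3. Stack: [-3, -3]
BINARY_OP * → -3 * -3 = 9. Stack: [9]
STORE_FAST n → n=9. Stack: []
LOAD_FAST r → push -2. Stack: [-2]
LOAD_CONST → push 4. Stack: [-2, 4]
BINARY_OP * → -2 * 4 = -8. Stack: [-8]
LOAD_CONST → push 12. Stack: [-8, 12]
LOAD_FAST b → push -3. Stack: [-8, 12, -3]
BINARY_OP | → 12 | -3 = -3. Stack: [-8, -3]
BINARY_OP - → -8 - -3 = -5. Stack: [-5]
STORE_FAST r → r=-5. Stack: []
LOAD_FAST_LOAD_FAST n,q → push 9,-1. Stack: [9, -1]
BINARY_OP + → 9 + -1 = 8. Stack: [8]
LOAD_FAST b → push -3. Stack: [8, -3]
BINARY_OP // → 8 // -3 = -3. Stack: [-3]
STORE_FAST t → t=-3. Stack: []
LOAD_CONST → push 64. Stack: [64]
STORE_FAST z → z=64. Stack: []
LOAD_FAST z → push 64. Stack: [64]
RETURN_VALUE → return 64.

64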